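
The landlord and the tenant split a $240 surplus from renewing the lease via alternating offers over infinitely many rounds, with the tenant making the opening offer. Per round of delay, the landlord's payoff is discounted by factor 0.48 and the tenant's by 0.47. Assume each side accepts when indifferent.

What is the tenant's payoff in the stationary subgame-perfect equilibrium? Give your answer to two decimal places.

161.16

In a stationary SPE each proposer offers the other exactly their discounted continuation value.
If the tenant keeps x when proposing and the landlord keeps y when proposing, then x = 240 − 0.48y and y = 240 − 0.47x.
Solving: x = 240(1 − 0.48) / (1 − 0.47·0.48) = 124.8 / 0.7744 ≈ 161.1570.
The landlord gets 240 − 161.1570 ≈ 78.8430.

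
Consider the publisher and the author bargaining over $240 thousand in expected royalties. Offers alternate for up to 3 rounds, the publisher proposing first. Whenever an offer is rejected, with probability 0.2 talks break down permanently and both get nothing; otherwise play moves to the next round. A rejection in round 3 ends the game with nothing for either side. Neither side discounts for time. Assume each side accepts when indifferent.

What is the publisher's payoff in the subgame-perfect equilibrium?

201.6

By backward induction:
Round 3 (the publisher proposes): the author will accept anything ≥ 0, so the publisher offers 0 and keeps 240.
Round 2 (the author proposes): rejecting gives the publisher an expected 0.8 × 240 = 192. The author offers 192 and keeps 240 − 192 = 48.
Round 1 (the publisher proposes): rejecting gives the author an expected 0.8 × 48 = 38.4. The publisher offers 38.4 and keeps 240 − 38.4 = 201.6.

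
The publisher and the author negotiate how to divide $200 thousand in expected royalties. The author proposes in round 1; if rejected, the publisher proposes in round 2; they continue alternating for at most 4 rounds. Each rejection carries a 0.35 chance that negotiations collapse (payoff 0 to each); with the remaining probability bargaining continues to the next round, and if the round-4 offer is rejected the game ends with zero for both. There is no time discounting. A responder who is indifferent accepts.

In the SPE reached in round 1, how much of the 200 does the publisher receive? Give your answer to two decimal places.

By backward induction:
Round 4 (the publisher proposes): the author will accept anything ≥ 0, so the publisher offers 0 and keeps 200.
Round 3 (the author proposes): rejecting gives the publisher an expected 0.65 × 200 = 130. The author offers 130 and keeps 200 − 130 = 70.
Round 2 (the publisher proposes): rejecting gives the author an expected 0.65 × 70 = 45.5, so the publisher offers 45.5, keeping 154.5.
Round 1 (the author proposes): rejecting gives the publisher an expected 0.65 × 154.5 = 100.425; the author offers that and keeps 99.575.

100.43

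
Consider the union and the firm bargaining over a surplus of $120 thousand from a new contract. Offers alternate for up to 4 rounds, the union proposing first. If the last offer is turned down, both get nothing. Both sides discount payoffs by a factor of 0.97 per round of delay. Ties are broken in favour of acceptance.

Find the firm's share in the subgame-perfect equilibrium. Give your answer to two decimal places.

113.01

Round 4 (the firm proposes): the union will accept anything ≥ 0, so the firm offers 0 and keeps 120.
Round 3 (the union proposes): the firm can get 120 next round, worth 0.97 × 120 = 116.4 now, so the union offers 116.4, keeping 3.6.
Round 2 (the firm proposes): the union can get 3.6 next round, worth 0.97 × 3.6 = 3.492 now; the firm offers that and keeps 116.508.
Round 1 (the union proposes): the firm can get 116.508 next round, worth 0.97 × 116.508 = 113.01276 now. The union offers 113.01276 and keeps 120 − 113.01276 = 6.98724.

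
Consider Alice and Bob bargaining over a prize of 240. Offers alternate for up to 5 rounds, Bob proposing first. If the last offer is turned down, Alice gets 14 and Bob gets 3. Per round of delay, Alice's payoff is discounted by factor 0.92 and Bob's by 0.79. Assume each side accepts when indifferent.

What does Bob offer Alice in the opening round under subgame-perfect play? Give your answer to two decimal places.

87.46

Round 5 (Bob proposes): Alice gets 14 if talks fail, so Bob offers 14 and keeps 226.
Round 4 (Alice proposes): Bob can get 226 next round, worth 0.79 × 226 = 178.54 now, so Alice offers 178.54, keeping 61.46.
Round 3 (Bob proposes): Alice can get 61.46 next round, worth 0.92 × 61.46 = 56.5432 now. Bob offers 56.5432 and keeps 240 − 56.5432 = 183.4568.
Round 2 (Alice proposes): Bob can get 183.4568 next round, worth 0.79 × 183.4568 = 144.930872 now. Alice offers 144.930872 and keeps 240 − 144.930872 = 95.069128.
Round 1 (Bob proposes): Alice can get 95.069128 next round, worth 0.92 × 95.069128 = 87.46359776 now, so Bob offers 87.46359776, keeping 152.53640224.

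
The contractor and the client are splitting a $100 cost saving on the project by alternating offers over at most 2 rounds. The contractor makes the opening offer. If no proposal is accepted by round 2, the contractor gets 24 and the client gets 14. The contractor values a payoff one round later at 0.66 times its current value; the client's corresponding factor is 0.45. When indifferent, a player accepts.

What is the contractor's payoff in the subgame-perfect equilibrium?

Round 2 (the client proposes): the contractor gets 24 if talks fail, so the client offers 24 and keeps 76.
Round 1 (the contractor proposes): the client can get 76 next round, worth 0.45 × 76 = 34.2 now. The contractor offers 34.2 and keeps 100 − 34.2 = 65.8.

65.8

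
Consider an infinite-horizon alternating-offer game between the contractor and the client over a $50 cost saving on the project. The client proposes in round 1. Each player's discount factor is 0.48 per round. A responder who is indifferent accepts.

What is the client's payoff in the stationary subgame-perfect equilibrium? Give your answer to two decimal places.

Let x be the client's share when the client proposes and y be the contractor's share when the contractor proposes.
The contractor accepts iff offered ≥ 0.48·y, so x = 50 − 0.48y. Symmetrically y = 50 − 0.48x.
Substituting: x = 50 − 0.48(50 − 0.48x), giving x(1 − 0.48·0.48) = 50(1 − 0.48).
So x = 50 × 0.52 / 0.7696 ≈ 33.7838, and the contractor receives 50 − x ≈ 16.2162.

33.78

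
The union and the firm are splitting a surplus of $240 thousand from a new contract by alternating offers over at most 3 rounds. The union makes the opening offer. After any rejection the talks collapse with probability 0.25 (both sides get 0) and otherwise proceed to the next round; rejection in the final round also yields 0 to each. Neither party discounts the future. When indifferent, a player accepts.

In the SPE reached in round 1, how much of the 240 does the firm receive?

By backward induction:
Round 3 (the union proposes): rejection yields 0 for the firm; the union offers 0 and keeps 240.
Round 2 (the firm proposes): rejecting gives the union an expected 0.75 × 240 = 180. The firm offers 180 and keeps 240 − 180 = 60.
Round 1 (the union proposes): rejecting gives the firm an expected 0.75 × 60 = 45, so the union offers 45, keeping 195.

45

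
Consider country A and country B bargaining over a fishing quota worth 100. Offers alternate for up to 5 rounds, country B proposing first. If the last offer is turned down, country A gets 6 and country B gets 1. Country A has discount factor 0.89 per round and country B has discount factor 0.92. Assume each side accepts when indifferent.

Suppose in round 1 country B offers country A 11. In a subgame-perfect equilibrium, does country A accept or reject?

Work out country A's continuation value if the offer is rejected.
Round 5 (country B proposes): country A gets 6 if talks fail, so country B offers 6 and keeps 94.
Round 4 (country A proposes): country B can get 94 next round, worth 0.92 × 94 = 86.48 now, so country A offers 86.48, keeping 13.52.
Round 3 (country B proposes): country A can get 13.52 next round, worth 0.89 × 13.52 = 12.0328 now. Country B offers 12.0328 and keeps 100 − 12.0328 = 87.9672.
Round 2 (country A proposes): country B can get 87.9672 next round, worth 0.92 × 87.9672 = 80.929824 now; country A offers that and keeps 19.070176.
So by rejecting in round 1, country A gets 19.070176 next round, worth 0.89 × 19.070176 = 16.97245664 now.
Offer 11 < 16.97245664, so country A rejects.

Reject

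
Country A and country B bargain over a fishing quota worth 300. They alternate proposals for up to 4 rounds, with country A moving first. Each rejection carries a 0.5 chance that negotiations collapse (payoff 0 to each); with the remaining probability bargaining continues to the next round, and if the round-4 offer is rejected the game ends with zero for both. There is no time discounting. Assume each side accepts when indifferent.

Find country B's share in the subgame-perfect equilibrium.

112.5

By backward induction:
Round 4 (country B proposes): country A will accept anything ≥ 0, so country B offers 0 and keeps 300.
Round 3 (country A proposes): rejecting gives country B an expected 0.5 × 300 = 150. Country A offers 150 and keeps 300 − 150 = 150.
Round 2 (country B proposes): rejecting gives country A an expected 0.5 × 150 = 75, so country B offers 75, keeping 225.
Round 1 (country A proposes): rejecting gives country B an expected 0.5 × 225 = 112.5; country A offers that and keeps 187.5.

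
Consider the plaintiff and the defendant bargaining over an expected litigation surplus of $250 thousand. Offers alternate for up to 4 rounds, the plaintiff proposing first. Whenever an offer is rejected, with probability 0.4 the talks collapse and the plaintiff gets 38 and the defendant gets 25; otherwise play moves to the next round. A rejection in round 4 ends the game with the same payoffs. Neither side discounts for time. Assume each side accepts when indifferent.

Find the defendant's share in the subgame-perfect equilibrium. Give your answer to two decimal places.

110.27

Round 4 (the defendant proposes): the plaintiff gets 38 if talks fail, so the defendant offers 38 and keeps 212.
Round 3 (the plaintiff proposes): rejecting gives the defendant an expected 0.6 × 212 + 0.4 × 25 = 137.2. The plaintiff offers 137.2 and keeps 250 − 137.2 = 112.8.
Round 2 (the defendant proposes): rejecting gives the plaintiff an expected 0.6 × 112.8 + 0.4 × 38 = 82.88. The defendant offers 82.88 and keeps 250 − 82.88 = 167.12.
Round 1 (the plaintiff proposes): rejecting gives the defendant an expected 0.6 × 167.12 + 0.4 × 25 = 110.272, so the plaintiff offers 110.272, keeping 139.728.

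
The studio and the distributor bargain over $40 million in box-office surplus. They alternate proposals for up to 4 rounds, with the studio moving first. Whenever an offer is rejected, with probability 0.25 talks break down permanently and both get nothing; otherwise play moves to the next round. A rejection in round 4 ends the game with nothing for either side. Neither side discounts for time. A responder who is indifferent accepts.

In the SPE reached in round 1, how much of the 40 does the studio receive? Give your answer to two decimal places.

Round 4 (the distributor proposes): rejection yields 0 for the studio; the distributor offers 0 and keeps 40.
Round 3 (the studio proposes): rejecting gives the distributor an expected 0.75 × 40 = 30, so the studio offers 30, keeping 10.
Round 2 (the distributor proposes): rejecting gives the studio an expected 0.75 × 10 = 7.5; the distributor offers that and keeps 32.5.
Round 1 (the studio proposes): rejecting gives the distributor an expected 0.75 × 32.5 = 24.375. The studio offers 24.375 and keeps 40 − 24.375 = 15.625.

15.63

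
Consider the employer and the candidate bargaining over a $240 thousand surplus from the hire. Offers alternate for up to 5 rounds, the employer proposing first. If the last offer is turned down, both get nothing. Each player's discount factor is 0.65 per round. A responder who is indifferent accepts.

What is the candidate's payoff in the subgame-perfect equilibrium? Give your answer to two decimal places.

Work backward from the last round.
Round 5 (the employer proposes): rejection yields 0 for the candidate; the employer offers 0 and keeps 240.
Round 4 (the candidate proposes): the employer can get 240 next round, worth 0.65 × 240 = 156 now; the candidate offers that and keeps 84.
Round 3 (the employer proposes): the candidate can get 84 next round, worth 0.65 × 84 = 54.6 now; the employer offers that and keeps 185.4.
Round 2 (the candidate proposes): the employer can get 185.4 next round, worth 0.65 × 185.4 = 120.51 now, so the candidate offers 120.51, keeping 119.49.
Round 1 (the employer proposes): the candidate can get 119.49 next round, worth 0.65 × 119.49 = 77.6685 now; the employer offers that and keeps 162.3315.

77.67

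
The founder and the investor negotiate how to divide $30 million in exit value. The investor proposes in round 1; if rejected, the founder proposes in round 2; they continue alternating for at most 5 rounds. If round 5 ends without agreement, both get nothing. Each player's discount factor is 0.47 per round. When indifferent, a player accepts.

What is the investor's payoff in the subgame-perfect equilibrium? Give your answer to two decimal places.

Round 5 (the investor proposes): the founder will accept anything ≥ 0, so the investor offers 0 and keeps 30.
Round 4 (the founder proposes): the investor can get 30 next round, worth 0.47 × 30 = 14.1 now. The founder offers 14.1 and keeps 30 − 14.1 = 15.9.
Round 3 (the investor proposes): the founder can get 15.9 next round, worth 0.47 × 15.9 = 7.473 now. The investor offers 7.473 and keeps 30 − 7.473 = 22.527.
Round 2 (the founder proposes): the investor can get 22.527 next round, worth 0.47 × 22.527 = 10.58769 now; the founder offers that and keeps 19.41231.
Round 1 (the investor proposes): the founder can get 19.41231 next round, worth 0.47 × 19.41231 = 9.1237857 now. The investor offers 9.1237857 and keeps 30 − 9.1237857 = 20.8762143.

20.88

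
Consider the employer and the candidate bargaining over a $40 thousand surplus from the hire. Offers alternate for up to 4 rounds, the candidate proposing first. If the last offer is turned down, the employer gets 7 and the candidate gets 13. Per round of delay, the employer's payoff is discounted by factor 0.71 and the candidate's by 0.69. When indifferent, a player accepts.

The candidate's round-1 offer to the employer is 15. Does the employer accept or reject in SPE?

Reject

Round 4 (the employer proposes): the candidate gets 13 if talks fail, so the employer offers 13 and keeps 27.
Round 3 (the candidate proposes): the employer can get 27 next round, worth 0.71 × 27 = 19.17 now. The candidate offers 19.17 and keeps 40 − 19.17 = 20.83.
Round 2 (the employer proposes): the candidate can get 20.83 next round, worth 0.69 × 20.83 = 14.3727 now. The employer offers 14.3727 and keeps 40 − 14.3727 = 25.6273.
So by rejecting in round 1, the employer gets 25.6273 next round, worth 0.71 × 25.6273 = 18.195383 now.
Offer 15 < 18.195383, so the employer rejects.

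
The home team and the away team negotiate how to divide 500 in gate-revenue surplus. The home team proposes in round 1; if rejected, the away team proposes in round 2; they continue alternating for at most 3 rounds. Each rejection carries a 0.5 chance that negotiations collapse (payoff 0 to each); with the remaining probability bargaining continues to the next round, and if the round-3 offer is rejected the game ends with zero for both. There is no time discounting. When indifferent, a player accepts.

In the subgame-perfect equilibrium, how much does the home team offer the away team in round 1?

Round 3 (the home team proposes): rejection yields 0 for the away team; the home team offers 0 and keeps 500.
Round 2 (the away team proposes): rejecting gives the home team an expected 0.5 × 500 = 250; the away team offers that and keeps 250.
Round 1 (the home team proposes): rejecting gives the away team an expected 0.5 × 250 = 125; the home team offers that and keeps 375.

125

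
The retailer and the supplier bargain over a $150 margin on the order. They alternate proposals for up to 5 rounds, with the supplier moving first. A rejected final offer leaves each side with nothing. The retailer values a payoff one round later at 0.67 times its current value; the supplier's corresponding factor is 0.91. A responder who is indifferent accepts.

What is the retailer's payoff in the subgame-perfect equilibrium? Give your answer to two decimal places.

Work backward from the last round.
Round 5 (the supplier proposes): the retailer will accept anything ≥ 0, so the supplier offers 0 and keeps 150.
Round 4 (the retailer proposes): the supplier can get 150 next round, worth 0.91 × 150 = 136.5 now. The retailer offers 136.5 and keeps 150 − 136.5 = 13.5.
Round 3 (the supplier proposes): the retailer can get 13.5 next round, worth 0.67 × 13.5 = 9.045 now, so the supplier offers 9.045, keeping 140.955.
Round 2 (the retailer proposes): the supplier can get 140.955 next round, worth 0.91 × 140.955 = 128.26905 now; the retailer offers that and keeps 21.73095.
Round 1 (the supplier proposes): the retailer can get 21.73095 next round, worth 0.67 × 21.73095 = 14.5597365 now; the supplier offers that and keeps 135.4402635.

14.56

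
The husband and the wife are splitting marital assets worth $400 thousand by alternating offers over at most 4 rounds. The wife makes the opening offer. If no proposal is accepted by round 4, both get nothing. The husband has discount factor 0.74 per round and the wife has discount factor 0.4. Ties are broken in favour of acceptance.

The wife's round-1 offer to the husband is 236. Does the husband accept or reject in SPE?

Reject

Round 4 (the husband proposes): rejection yields 0 for the wife; the husband offers 0 and keeps 400.
Round 3 (the wife proposes): the husband can get 400 next round, worth 0.74 × 400 = 296 now, so the wife offers 296, keeping 104.
Round 2 (the husband proposes): the wife can get 104 next round, worth 0.4 × 104 = 41.6 now. The husband offers 41.6 and keeps 400 − 41.6 = 358.4.
So by rejecting in round 1, the husband gets 358.4 next round, worth 0.74 × 358.4 = 265.216 now.
Offer 236 < 265.216, so the husband rejects.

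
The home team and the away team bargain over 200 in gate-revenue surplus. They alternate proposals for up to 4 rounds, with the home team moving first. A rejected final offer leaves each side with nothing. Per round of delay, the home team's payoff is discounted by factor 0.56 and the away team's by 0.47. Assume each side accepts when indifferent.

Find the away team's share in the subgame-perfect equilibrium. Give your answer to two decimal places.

66.10

Work backward from the last round.
Round 4 (the away team proposes): rejection yields 0 for the home team; the away team offers 0 and keeps 200.
Round 3 (the home team proposes): the away team can get 200 next round, worth 0.47 × 200 = 94 now, so the home team offers 94, keeping 106.
Round 2 (the away team proposes): the home team can get 106 next round, worth 0.56 × 106 = 59.36 now, so the away team offers 59.36, keeping 140.64.
Round 1 (the home team proposes): the away team can get 140.64 next round, worth 0.47 × 140.64 = 66.1008 now, so the home team offers 66.1008, keeping 133.8992.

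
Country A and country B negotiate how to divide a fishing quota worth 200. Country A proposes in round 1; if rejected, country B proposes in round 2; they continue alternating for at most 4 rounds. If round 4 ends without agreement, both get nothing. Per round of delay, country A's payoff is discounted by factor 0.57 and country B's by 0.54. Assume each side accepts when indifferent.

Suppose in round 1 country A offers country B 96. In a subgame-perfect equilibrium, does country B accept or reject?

Round 4 (country B proposes): rejection yields 0 for country A; country B offers 0 and keeps 200.
Round 3 (country A proposes): country B can get 200 next round, worth 0.54 × 200 = 108 now, so country A offers 108, keeping 92.
Round 2 (country B proposes): country A can get 92 next round, worth 0.57 × 92 = 52.44 now; country B offers that and keeps 147.56.
So by rejecting in round 1, country B gets 147.56 next round, worth 0.54 × 147.56 = 79.6824 now.
Offer 96 ≥ 79.6824, so country B accepts.

Accept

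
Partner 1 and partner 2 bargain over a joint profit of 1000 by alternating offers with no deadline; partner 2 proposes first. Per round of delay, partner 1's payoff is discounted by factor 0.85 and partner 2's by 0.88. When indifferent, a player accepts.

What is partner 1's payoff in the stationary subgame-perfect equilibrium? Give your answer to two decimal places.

When partner 2 proposes, partner 1 accepts any offer worth at least 0.85 times what partner 1 would get by proposing next round; and vice versa.
This gives x = 1000 − 0.85y and y = 1000 − 0.88x, where x and y are each side's share when it proposes.
Hence (1 − 0.85·0.88)x = 1000(1 − 0.85), i.e. 0.252·x = 150.
x ≈ 595.2381; partner 1's share is 1000 − x ≈ 404.7619.

404.76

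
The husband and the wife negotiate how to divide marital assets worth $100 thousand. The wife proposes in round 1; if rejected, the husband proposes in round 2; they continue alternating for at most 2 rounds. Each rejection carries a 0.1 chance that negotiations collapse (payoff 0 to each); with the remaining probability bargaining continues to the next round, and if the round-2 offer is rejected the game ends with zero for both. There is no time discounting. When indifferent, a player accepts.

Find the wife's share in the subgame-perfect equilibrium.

10

By backward induction:
Round 2 (the husband proposes): the wife will accept anything ≥ 0, so the husband offers 0 and keeps 100.
Round 1 (the wife proposes): rejecting gives the husband an expected 0.9 × 100 = 90; the wife offers that and keeps 10.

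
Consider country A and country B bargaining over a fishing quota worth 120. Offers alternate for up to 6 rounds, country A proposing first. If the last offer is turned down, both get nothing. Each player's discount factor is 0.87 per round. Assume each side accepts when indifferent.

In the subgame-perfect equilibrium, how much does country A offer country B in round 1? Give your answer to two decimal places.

Round 6 (country B proposes): country A will accept anything ≥ 0, so country B offers 0 and keeps 120.
Round 5 (country A proposes): country B can get 120 next round, worth 0.87 × 120 = 104.4 now. Country A offers 104.4 and keeps 120 − 104.4 = 15.6.
Round 4 (country B proposes): country A can get 15.6 next round, worth 0.87 × 15.6 = 13.572 now; country B offers that and keeps 106.428.
Round 3 (country A proposes): country B can get 106.428 next round, worth 0.87 × 106.428 = 92.59236 now, so country A offers 92.59236, keeping 27.40764.
Round 2 (country B proposes): country A can get 27.40764 next round, worth 0.87 × 27.40764 = 23.8446468 now; country B offers that and keeps 96.1553532.
Round 1 (country A proposes): country B can get 96.1553532 next round, worth 0.87 × 96.1553532 = 83.655157284 now, so country A offers 83.655157284, keeping 36.344842716.

83.66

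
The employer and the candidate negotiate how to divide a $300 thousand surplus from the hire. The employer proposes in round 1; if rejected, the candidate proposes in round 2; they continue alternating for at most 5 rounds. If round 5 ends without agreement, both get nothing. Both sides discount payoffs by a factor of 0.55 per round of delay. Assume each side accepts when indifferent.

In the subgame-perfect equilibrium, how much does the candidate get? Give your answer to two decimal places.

96.71

Round 5 (the employer proposes): the candidate will accept anything ≥ 0, so the employer offers 0 and keeps 300.
Round 4 (the candidate proposes): the employer can get 300 next round, worth 0.55 × 300 = 165 now; the candidate offers that and keeps 135.
Round 3 (the employer proposes): the candidate can get 135 next round, worth 0.55 × 135 = 74.25 now, so the employer offers 74.25, keeping 225.75.
Round 2 (the candidate proposes): the employer can get 225.75 next round, worth 0.55 × 225.75 = 124.1625 now, so the candidate offers 124.1625, keeping 175.8375.
Round 1 (the employer proposes): the candidate can get 175.8375 next round, worth 0.55 × 175.8375 = 96.710625 now; the employer offers that and keeps 203.289375.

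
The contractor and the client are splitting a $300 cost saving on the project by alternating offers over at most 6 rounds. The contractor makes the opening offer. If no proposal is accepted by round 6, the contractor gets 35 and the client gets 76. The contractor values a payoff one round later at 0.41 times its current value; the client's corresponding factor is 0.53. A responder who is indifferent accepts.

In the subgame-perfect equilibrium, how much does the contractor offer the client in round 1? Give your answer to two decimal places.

120.83

Round 6 (the client proposes): the contractor gets 35 if talks fail, so the client offers 35 and keeps 265.
Round 5 (the contractor proposes): the client can get 265 next round, worth 0.53 × 265 = 140.45 now. The contractor offers 140.45 and keeps 300 − 140.45 = 159.55.
Round 4 (the client proposes): the contractor can get 159.55 next round, worth 0.41 × 159.55 = 65.4155 now, so the client offers 65.4155, keeping 234.5845.
Round 3 (the contractor proposes): the client can get 234.5845 next round, worth 0.53 × 234.5845 = 124.329785 now. The contractor offers 124.329785 and keeps 300 − 124.329785 = 175.670215.
Round 2 (the client proposes): the contractor can get 175.670215 next round, worth 0.41 × 175.670215 = 72.02478815 now. The client offers 72.02478815 and keeps 300 − 72.02478815 = 227.97521185.
Round 1 (the contractor proposes): the client can get 227.97521185 next round, worth 0.53 × 227.97521185 = 120.8268622805 now; the contractor offers that and keeps 179.1731377195.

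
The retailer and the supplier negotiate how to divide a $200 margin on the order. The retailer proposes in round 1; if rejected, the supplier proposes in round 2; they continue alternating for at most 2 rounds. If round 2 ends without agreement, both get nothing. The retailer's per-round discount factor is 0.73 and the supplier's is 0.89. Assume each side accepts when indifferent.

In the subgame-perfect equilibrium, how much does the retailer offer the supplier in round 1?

178

By backward induction:
Round 2 (the supplier proposes): rejection yields 0 for the retailer; the supplier offers 0 and keeps 200.
Round 1 (the retailer proposes): the supplier can get 200 next round, worth 0.89 × 200 = 178 now; the retailer offers that and keeps 22.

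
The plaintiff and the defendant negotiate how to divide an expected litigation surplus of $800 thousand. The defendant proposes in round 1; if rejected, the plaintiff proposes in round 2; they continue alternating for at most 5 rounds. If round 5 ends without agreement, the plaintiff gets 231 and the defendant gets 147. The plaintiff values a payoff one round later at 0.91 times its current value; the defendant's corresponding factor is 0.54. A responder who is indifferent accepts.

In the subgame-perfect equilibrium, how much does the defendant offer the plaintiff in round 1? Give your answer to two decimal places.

Round 5 (the defendant proposes): the plaintiff gets 231 if talks fail, so the defendant offers 231 and keeps 569.
Round 4 (the plaintiff proposes): the defendant can get 569 next round, worth 0.54 × 569 = 307.26 now, so the plaintiff offers 307.26, keeping 492.74.
Round 3 (the defendant proposes): the plaintiff can get 492.74 next round, worth 0.91 × 492.74 = 448.3934 now. The defendant offers 448.3934 and keeps 800 − 448.3934 = 351.6066.
Round 2 (the plaintiff proposes): the defendant can get 351.6066 next round, worth 0.54 × 351.6066 = 189.867564 now, so the plaintiff offers 189.867564, keeping 610.132436.
Round 1 (the defendant proposes): the plaintiff can get 610.132436 next round, worth 0.91 × 610.132436 = 555.22051676 now; the defendant offers that and keeps 244.77948324.

555.22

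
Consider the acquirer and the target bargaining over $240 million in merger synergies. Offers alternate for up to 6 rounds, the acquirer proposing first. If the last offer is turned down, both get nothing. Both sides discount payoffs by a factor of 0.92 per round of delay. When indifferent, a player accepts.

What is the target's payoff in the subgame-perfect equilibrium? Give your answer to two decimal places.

190.79

Solve by backward induction from round 6.
Round 6 (the target proposes): the acquirer will accept anything ≥ 0, so the target offers 0 and keeps 240.
Round 5 (the acquirer proposes): the target can get 240 next round, worth 0.92 × 240 = 220.8 now, so the acquirer offers 220.8, keeping 19.2.
Round 4 (the target proposes): the acquirer can get 19.2 next round, worth 0.92 × 19.2 = 17.664 now, so the target offers 17.664, keeping 222.336.
Round 3 (the acquirer proposes): the target can get 222.336 next round, worth 0.92 × 222.336 = 204.54912 now; the acquirer offers that and keeps 35.45088.
Round 2 (the target proposes): the acquirer can get 35.45088 next round, worth 0.92 × 35.45088 = 32.6148096 now, so the target offers 32.6148096, keeping 207.3851904.
Round 1 (the acquirer proposes): the target can get 207.3851904 next round, worth 0.92 × 207.3851904 = 190.794375168 now, so the acquirer offers 190.794375168, keeping 49.205624832.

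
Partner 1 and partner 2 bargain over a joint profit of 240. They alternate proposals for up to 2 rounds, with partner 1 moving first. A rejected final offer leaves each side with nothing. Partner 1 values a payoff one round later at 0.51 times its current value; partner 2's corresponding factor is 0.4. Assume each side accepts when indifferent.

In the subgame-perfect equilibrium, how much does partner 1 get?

144

Round 2 (partner 2 proposes): rejection yields 0 for partner 1; partner 2 offers 0 and keeps 240.
Round 1 (partner 1 proposes): partner 2 can get 240 next round, worth 0.4 × 240 = 96 now; partner 1 offers that and keeps 144.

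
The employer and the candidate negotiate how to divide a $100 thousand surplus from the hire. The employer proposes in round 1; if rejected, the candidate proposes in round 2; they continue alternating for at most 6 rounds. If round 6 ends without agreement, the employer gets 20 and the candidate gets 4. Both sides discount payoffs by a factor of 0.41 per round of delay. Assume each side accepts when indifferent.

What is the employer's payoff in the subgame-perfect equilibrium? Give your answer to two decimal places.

70.82

By backward induction:
Round 6 (the candidate proposes): the employer gets 20 if talks fail, so the candidate offers 20 and keeps 80.
Round 5 (the employer proposes): the candidate can get 80 next round, worth 0.41 × 80 = 32.8 now; the employer offers that and keeps 67.2.
Round 4 (the candidate proposes): the employer can get 67.2 next round, worth 0.41 × 67.2 = 27.552 now. The candidate offers 27.552 and keeps 100 − 27.552 = 72.448.
Round 3 (the employer proposes): the candidate can get 72.448 next round, worth 0.41 × 72.448 = 29.70368 now, so the employer offers 29.70368, keeping 70.29632.
Round 2 (the candidate proposes): the employer can get 70.29632 next round, worth 0.41 × 70.29632 = 28.8214912 now. The candidate offers 28.8214912 and keeps 100 − 28.8214912 = 71.1785088.
Round 1 (the employer proposes): the candidate can get 71.1785088 next round, worth 0.41 × 71.1785088 = 29.183188608 now, so the employer offers 29.183188608, keeping 70.816811392.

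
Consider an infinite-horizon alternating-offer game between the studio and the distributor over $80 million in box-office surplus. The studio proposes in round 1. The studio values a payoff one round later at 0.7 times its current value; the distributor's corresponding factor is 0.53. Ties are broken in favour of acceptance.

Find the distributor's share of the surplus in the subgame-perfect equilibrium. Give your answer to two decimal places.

Let x be the studio's share when the studio proposes and y be the distributor's share when the distributor proposes.
The distributor accepts iff offered ≥ 0.53·y, so x = 80 − 0.53y. Symmetrically y = 80 − 0.7x.
Substituting: x = 80 − 0.53(80 − 0.7x), giving x(1 − 0.7·0.53) = 80(1 − 0.53).
So x = 80 × 0.47 / 0.629 ≈ 59.7774, and the distributor receives 80 − x ≈ 20.2226.

20.22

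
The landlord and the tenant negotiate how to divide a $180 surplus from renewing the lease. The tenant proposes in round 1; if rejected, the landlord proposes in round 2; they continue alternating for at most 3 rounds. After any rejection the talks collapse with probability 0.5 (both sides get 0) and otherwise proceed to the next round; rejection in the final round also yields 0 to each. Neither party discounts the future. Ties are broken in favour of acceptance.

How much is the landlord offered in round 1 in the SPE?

45

Round 3 (the tenant proposes): the landlord will accept anything ≥ 0, so the tenant offers 0 and keeps 180.
Round 2 (the landlord proposes): rejecting gives the tenant an expected 0.5 × 180 = 90; the landlord offers that and keeps 90.
Round 1 (the tenant proposes): rejecting gives the landlord an expected 0.5 × 90 = 45, so the tenant offers 45, keeping 135.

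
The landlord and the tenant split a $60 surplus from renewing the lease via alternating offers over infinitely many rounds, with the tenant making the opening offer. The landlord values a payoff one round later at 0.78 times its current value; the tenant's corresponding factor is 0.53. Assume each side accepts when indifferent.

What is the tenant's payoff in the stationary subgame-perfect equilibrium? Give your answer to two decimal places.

Let x be the tenant's share when the tenant proposes and y be the landlord's share when the landlord proposes.
The landlord accepts iff offered ≥ 0.78·y, so x = 60 − 0.78y. Symmetrically y = 60 − 0.53x.
Substituting: x = 60 − 0.78(60 − 0.53x), giving x(1 − 0.53·0.78) = 60(1 − 0.78).
So x = 60 × 0.22 / 0.5866 ≈ 22.5026, and the landlord receives 60 − x ≈ 37.4974.

22.50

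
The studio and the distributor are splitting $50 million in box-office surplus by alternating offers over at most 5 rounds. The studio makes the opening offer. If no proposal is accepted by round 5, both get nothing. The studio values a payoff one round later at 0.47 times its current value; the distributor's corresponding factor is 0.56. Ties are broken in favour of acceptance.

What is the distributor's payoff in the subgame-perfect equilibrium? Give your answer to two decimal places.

Solve by backward induction from round 5.
Round 5 (the studio proposes): the distributor will accept anything ≥ 0, so the studio offers 0 and keeps 50.
Round 4 (the distributor proposes): the studio can get 50 next round, worth 0.47 × 50 = 23.5 now. The distributor offers 23.5 and keeps 50 − 23.5 = 26.5.
Round 3 (the studio proposes): the distributor can get 26.5 next round, worth 0.56 × 26.5 = 14.84 now; the studio offers that and keeps 35.16.
Round 2 (the distributor proposes): the studio can get 35.16 next round, worth 0.47 × 35.16 = 16.5252 now. The distributor offers 16.5252 and keeps 50 − 16.5252 = 33.4748.
Round 1 (the studio proposes): the distributor can get 33.4748 next round, worth 0.56 × 33.4748 = 18.745888 now, so the studio offers 18.745888, keeping 31.254112.

18.75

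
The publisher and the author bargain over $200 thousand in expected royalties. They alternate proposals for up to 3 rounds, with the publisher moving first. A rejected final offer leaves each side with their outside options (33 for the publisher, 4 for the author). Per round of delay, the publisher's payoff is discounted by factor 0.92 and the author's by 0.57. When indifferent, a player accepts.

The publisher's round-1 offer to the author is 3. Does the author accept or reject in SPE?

Reject

Work out the author's continuation value if the offer is rejected.
Round 3 (the publisher proposes): the author gets 4 if talks fail, so the publisher offers 4 and keeps 196.
Round 2 (the author proposes): the publisher can get 196 next round, worth 0.92 × 196 = 180.32 now, so the author offers 180.32, keeping 19.68.
So by rejecting in round 1, the author gets 19.68 next round, worth 0.57 × 19.68 = 11.2176 now.
Offer 3 < 11.2176, so the author rejects.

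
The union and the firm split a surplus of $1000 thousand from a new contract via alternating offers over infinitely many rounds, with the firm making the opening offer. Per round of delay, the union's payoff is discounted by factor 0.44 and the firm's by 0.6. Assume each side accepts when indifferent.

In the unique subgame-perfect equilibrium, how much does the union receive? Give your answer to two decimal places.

239.13

Let x be the firm's share when the firm proposes and y be the union's share when the union proposes.
The union accepts iff offered ≥ 0.44·y, so x = 1000 − 0.44y. Symmetrically y = 1000 − 0.6x.
Substituting: x = 1000 − 0.44(1000 − 0.6x), giving x(1 − 0.6·0.44) = 1000(1 − 0.44).
So x = 1000 × 0.56 / 0.736 ≈ 760.8696, and the union receives 1000 − x ≈ 239.1304.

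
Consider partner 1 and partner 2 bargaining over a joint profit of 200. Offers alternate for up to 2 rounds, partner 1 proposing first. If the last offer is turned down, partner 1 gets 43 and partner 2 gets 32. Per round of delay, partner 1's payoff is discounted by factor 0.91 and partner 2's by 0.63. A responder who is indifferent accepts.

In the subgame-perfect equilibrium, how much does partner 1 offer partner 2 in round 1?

98.91

Round 2 (partner 2 proposes): partner 1 gets 43 if talks fail, so partner 2 offers 43 and keeps 157.
Round 1 (partner 1 proposes): partner 2 can get 157 next round, worth 0.63 × 157 = 98.91 now. Partner 1 offers 98.91 and keeps 200 − 98.91 = 101.09.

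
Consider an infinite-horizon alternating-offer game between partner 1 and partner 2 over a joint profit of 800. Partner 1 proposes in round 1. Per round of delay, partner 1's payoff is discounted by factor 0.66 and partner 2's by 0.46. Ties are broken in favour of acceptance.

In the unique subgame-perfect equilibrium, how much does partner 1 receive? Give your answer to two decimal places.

When partner 1 proposes, partner 2 accepts any offer worth at least 0.46 times what partner 2 would get by proposing next round; and vice versa.
This gives x = 800 − 0.46y and y = 800 − 0.66x, where x and y are each side's share when it proposes.
Hence (1 − 0.46·0.66)x = 800(1 − 0.46), i.e. 0.6964·x = 432.
x ≈ 620.3331; partner 2's share is 800 − x ≈ 179.6669.

620.33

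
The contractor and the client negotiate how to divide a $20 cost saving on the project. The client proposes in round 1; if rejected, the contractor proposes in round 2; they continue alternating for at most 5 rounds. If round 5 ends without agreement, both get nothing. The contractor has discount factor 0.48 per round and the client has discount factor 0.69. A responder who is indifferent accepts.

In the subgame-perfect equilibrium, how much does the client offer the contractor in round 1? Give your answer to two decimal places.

3.96

Round 5 (the client proposes): rejection yields 0 for the contractor; the client offers 0 and keeps 20.
Round 4 (the contractor proposes): the client can get 20 next round, worth 0.69 × 20 = 13.8 now, so the contractor offers 13.8, keeping 6.2.
Round 3 (the client proposes): the contractor can get 6.2 next round, worth 0.48 × 6.2 = 2.976 now. The client offers 2.976 and keeps 20 − 2.976 = 17.024.
Round 2 (the contractor proposes): the client can get 17.024 next round, worth 0.69 × 17.024 = 11.74656 now, so the contractor offers 11.74656, keeping 8.25344.
Round 1 (the client proposes): the contractor can get 8.25344 next round, worth 0.48 × 8.25344 = 3.9616512 now. The client offers 3.9616512 and keeps 20 − 3.9616512 = 16.0383488.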